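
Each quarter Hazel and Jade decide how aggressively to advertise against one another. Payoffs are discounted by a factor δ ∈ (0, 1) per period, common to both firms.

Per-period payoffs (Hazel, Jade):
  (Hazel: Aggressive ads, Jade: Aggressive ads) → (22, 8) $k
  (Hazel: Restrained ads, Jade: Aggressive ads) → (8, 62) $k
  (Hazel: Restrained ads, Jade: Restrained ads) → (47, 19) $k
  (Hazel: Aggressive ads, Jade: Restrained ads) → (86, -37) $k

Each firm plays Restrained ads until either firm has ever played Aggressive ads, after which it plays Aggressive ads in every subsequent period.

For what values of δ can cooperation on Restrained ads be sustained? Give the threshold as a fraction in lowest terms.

43/54

For Hazel: deviation gain 86−47 = 39, per-period punishment loss 47−22 = 25. IC gives δ ≥ 39/64.
For Jade: gain 43, loss 11 per period, so δ ≥ 43/54.
The tighter constraint is Jade's, so cooperation needs δ ≥ 43/54.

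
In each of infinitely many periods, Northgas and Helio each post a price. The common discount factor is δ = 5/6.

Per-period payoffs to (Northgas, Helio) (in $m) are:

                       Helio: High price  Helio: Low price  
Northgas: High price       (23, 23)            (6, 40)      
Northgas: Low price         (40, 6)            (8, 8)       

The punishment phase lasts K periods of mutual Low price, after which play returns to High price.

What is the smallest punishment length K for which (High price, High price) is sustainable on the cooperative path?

2

No profitable deviation requires (23−8)(δ+…+δ^K) ≥ 40−23, i.e. δ+…+δ^K ≥ 17/15 ≈ 1.1333.
With δ = 5/6, the partial sums are K=1: 0.8333, K=2: 1.5278.
K = 2 is the first length at which the sum reaches 1.1333.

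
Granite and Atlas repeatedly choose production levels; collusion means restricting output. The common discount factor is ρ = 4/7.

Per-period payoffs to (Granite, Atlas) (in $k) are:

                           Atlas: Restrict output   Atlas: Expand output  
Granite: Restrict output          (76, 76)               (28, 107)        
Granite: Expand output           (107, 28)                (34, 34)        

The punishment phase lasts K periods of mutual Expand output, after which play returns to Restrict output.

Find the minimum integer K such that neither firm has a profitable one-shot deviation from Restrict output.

No profitable deviation requires (76−34)(ρ+…+ρ^K) ≥ 107−76, i.e. ρ+…+ρ^K ≥ 31/42 ≈ 0.7381.
With ρ = 4/7, the partial sums are K=1: 0.5714, K=2: 0.8980.
K = 2 is the first length at which the sum reaches 0.7381.

2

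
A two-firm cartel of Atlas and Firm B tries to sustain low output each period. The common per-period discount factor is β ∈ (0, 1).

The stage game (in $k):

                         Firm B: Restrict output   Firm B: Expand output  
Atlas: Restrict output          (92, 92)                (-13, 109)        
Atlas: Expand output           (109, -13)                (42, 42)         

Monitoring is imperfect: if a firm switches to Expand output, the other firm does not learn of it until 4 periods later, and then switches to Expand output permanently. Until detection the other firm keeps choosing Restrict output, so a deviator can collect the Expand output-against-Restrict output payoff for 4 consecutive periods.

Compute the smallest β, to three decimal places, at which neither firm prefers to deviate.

Deviating for the 4 undetected periods gains 109−92 = 17 per period over cooperation, then loses 92−42 = 50 per period forever once punishment starts.
Gain: 17(1 + β + … + β^3); loss: 50·β^4/(1−β).
No profitable deviation ⇔ 17(1−β^4) ≤ 50·β^4, i.e. β^4 ≥ 17/(17+50) = 17/67.
Hence β ≥ (17/67)^(1/4) ≈ 0.710.

0.710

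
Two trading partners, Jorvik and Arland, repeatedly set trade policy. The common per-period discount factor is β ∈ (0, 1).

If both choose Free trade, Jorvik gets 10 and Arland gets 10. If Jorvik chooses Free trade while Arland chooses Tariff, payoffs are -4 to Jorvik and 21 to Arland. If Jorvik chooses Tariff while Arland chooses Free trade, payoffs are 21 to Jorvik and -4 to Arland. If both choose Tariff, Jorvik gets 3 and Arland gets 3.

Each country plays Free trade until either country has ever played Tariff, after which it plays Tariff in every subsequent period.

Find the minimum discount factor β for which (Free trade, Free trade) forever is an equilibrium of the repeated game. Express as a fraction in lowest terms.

Under grim trigger the critical discount factor is (T−C)/(T−P) with T = 21, C = 10, P = 3.
β* = (21−10)/(21−3) = 11/18.

11/18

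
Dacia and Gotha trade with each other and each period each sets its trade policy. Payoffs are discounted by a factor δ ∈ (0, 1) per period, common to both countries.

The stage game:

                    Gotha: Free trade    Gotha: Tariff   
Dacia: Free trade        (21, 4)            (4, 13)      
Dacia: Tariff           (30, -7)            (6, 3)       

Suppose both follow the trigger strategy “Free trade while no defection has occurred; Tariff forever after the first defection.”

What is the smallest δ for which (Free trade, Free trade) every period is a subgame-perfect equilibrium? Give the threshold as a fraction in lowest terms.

For Dacia: deviation gain 30−21 = 9, per-period punishment loss 21−6 = 15. IC gives δ ≥ 9/24 = 3/8.
For Gotha: gain 9, loss 1 per period, so δ ≥ 9/10.
The tighter constraint is Gotha's, so cooperation needs δ ≥ 9/10.

9/10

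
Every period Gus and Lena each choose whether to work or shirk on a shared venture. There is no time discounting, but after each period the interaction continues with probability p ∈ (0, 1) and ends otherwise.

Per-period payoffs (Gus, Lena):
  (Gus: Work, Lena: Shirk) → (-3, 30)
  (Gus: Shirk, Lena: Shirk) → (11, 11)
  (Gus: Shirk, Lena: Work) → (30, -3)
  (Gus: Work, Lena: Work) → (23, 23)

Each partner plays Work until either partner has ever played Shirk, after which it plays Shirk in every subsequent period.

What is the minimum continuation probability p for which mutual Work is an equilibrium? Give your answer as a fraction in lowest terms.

7/19

Expected cooperation value is 23 + p·23 + p²·23 + … = 23/(1−p); deviation gives 30 + p·11/(1−p).
23 ≥ 30(1−p) + 11p ⇒ 19p ≥ 7 ⇒ p ≥ 7/19.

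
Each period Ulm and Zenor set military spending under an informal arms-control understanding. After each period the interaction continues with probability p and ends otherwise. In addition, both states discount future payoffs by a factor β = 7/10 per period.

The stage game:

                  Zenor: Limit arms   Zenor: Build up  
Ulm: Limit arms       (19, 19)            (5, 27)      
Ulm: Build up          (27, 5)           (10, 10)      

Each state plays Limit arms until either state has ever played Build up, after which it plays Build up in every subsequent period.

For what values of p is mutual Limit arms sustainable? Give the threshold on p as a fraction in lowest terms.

Expected continuation weight on next period's payoff is β·p = 7/10·p, which plays the role of the discount factor.
Cooperation requires 7/10·p ≥ (27−19)/(27−10) = 8/17, hence p ≥ 80/119.

80/119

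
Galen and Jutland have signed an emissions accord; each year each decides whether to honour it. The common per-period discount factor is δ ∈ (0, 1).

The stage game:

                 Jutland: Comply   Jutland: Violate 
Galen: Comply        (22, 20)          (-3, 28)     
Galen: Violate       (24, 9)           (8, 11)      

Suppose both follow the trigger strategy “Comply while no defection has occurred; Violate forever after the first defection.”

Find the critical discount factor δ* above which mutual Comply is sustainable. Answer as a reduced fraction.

Galen: cooperation gives 22 each period; deviation gives 24 once then 8 forever.
  22/(1−δ) ≥ 24 + 8δ/(1−δ) ⇒ δ ≥ 2/16 = 1/8.
Jutland: cooperation gives 20 each period; deviation gives 28 once then 11 forever.
  δ ≥ 8/17.
Both must hold, so the binding constraint is Jutland's: δ ≥ 8/17.

8/17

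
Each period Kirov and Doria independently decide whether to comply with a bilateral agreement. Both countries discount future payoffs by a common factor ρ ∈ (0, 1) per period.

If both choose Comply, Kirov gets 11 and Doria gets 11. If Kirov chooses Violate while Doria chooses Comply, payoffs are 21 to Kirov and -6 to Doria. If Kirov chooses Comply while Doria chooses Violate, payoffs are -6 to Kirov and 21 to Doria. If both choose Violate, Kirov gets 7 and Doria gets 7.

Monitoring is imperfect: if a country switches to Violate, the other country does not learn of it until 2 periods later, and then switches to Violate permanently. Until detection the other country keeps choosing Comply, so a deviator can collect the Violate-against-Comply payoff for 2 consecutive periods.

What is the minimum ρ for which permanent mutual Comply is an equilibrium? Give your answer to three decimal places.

0.845

The best deviation is to choose Violate for all 2 undetected periods, earning 21 each, then 7 forever once detected.
Deviation value: 21(1−ρ^2)/(1−ρ) + 7ρ^2/(1−ρ); cooperation value: 11/(1−ρ).
IC: 11 ≥ 21(1−ρ^2) + 7ρ^2 = 21 − 14ρ^2.
So ρ^2 ≥ 10/14 = 5/7, giving ρ ≥ (5/7)^(1/2) ≈ 0.845.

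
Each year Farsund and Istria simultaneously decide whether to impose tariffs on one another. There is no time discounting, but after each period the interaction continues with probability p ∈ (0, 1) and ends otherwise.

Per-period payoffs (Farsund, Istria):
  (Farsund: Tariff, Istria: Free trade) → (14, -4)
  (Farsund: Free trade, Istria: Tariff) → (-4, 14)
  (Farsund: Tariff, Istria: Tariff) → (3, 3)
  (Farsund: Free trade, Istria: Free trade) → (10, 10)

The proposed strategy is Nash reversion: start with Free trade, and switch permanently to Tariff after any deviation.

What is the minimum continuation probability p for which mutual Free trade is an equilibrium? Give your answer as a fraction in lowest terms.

Expected cooperation value is 10 + p·10 + p²·10 + … = 10/(1−p); deviation gives 14 + p·3/(1−p).
10 ≥ 14(1−p) + 3p ⇒ 11p ≥ 4 ⇒ p ≥ 4/11.

4/11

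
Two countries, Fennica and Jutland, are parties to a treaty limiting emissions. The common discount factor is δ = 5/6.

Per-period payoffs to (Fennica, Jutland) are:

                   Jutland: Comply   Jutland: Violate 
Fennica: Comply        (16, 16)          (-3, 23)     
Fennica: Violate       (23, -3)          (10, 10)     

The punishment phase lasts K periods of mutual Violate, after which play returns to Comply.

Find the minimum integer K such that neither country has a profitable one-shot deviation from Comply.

IC: δ(1−δ^K)/(1−δ) ≥ (23−16)/(16−10) = 7/6.
With δ = 5/6: need 1 − δ^K ≥ 7/6·(1−5/6)/(5/6), i.e. δ^K ≤ 0.7667.
Since (5/6)^1 = 0.8333 and (5/6)^2 = 0.6944, the smallest such K is 2.

2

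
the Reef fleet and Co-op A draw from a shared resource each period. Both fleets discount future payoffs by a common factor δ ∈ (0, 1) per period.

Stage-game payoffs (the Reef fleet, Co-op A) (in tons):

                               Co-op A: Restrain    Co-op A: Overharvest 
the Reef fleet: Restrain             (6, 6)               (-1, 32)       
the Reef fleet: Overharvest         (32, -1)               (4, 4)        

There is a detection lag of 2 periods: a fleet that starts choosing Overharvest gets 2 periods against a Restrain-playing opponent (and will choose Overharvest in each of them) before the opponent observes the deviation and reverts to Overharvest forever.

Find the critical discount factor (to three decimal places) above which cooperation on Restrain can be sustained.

0.964

The best deviation is to choose Overharvest for all 2 undetected periods, earning 32 each, then 4 forever once detected.
Deviation value: 32(1−δ^2)/(1−δ) + 4δ^2/(1−δ); cooperation value: 6/(1−δ).
IC: 6 ≥ 32(1−δ^2) + 4δ^2 = 32 − 28δ^2.
So δ^2 ≥ 26/28 = 13/14, giving δ ≥ (13/14)^(1/2) ≈ 0.964.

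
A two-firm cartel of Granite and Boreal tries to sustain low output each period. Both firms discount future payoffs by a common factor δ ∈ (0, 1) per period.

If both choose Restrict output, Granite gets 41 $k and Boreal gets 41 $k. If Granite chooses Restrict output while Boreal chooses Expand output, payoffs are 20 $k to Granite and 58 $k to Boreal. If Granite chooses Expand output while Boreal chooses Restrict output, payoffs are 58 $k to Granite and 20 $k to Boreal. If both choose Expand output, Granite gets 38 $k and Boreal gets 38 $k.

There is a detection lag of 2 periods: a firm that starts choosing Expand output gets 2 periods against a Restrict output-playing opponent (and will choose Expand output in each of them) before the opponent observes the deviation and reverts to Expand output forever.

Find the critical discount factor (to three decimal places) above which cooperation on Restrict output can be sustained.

Deviating for the 2 undetected periods gains 58−41 = 17 per period over cooperation, then loses 41−38 = 3 per period forever once punishment starts.
Gain: 17(1 + δ + … + δ^1); loss: 3·δ^2/(1−δ).
No profitable deviation ⇔ 17(1−δ^2) ≤ 3·δ^2, i.e. δ^2 ≥ 17/(17+3) = 17/20.
Hence δ ≥ (17/20)^(1/2) ≈ 0.922.

0.922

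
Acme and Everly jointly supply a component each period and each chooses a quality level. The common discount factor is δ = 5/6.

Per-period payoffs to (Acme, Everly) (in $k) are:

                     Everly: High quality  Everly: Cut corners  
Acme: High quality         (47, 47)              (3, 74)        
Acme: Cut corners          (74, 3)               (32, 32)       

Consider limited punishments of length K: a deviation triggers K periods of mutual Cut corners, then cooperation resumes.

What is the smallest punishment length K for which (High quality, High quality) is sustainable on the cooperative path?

Need Σ_{k=1}^{K} δ^k ≥ (74−47)/(47−32) = 1.8000 at δ = 5/6.
At K = 2 the sum is 1.5278 < 1.8000; at K = 3 it is 2.1065 ≥ 1.8000.
So the minimum punishment length is K = 3.

3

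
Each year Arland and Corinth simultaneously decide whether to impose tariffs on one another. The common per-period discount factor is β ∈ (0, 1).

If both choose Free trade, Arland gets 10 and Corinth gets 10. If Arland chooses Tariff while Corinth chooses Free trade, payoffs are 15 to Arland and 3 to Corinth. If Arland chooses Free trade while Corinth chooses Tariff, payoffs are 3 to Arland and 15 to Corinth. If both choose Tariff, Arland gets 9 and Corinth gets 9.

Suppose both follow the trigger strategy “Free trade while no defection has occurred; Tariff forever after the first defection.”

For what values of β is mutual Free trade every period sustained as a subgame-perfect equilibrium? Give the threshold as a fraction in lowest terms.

Cooperation forever yields 10 each period: 10/(1−β).
Deviating yields 15 once, then 9 forever: 15 + 9β/(1−β).
No profitable deviation requires 10/(1−β) ≥ 15 + 9β/(1−β).
Multiplying by (1−β): 10 ≥ 15(1−β) + 9β = 15 − 6β.
So 6β ≥ 5, i.e. β ≥ 5/6.

5/6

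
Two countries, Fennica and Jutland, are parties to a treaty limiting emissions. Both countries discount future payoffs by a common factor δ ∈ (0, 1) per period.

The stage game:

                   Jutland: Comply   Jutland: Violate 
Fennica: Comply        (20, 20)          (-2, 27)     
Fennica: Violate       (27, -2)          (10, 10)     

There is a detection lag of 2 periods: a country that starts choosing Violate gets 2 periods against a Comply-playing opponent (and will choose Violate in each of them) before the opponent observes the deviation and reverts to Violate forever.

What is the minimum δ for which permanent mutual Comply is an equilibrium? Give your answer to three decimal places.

Deviating for the 2 undetected periods gains 27−20 = 7 per period over cooperation, then loses 20−10 = 10 per period forever once punishment starts.
Gain: 7(1 + δ + … + δ^1); loss: 10·δ^2/(1−δ).
No profitable deviation ⇔ 7(1−δ^2) ≤ 10·δ^2, i.e. δ^2 ≥ 7/(7+10) = 7/17.
Hence δ ≥ (7/17)^(1/2) ≈ 0.642.

0.642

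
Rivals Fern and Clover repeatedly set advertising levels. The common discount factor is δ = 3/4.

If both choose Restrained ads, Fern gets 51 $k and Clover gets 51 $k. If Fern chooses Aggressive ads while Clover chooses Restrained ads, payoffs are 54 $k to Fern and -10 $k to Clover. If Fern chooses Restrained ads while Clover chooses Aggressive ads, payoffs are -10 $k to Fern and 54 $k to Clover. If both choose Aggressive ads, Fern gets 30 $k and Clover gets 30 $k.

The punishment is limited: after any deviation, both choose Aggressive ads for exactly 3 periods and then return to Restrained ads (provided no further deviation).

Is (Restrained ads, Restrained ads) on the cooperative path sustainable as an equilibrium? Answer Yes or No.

Comparing payoff streams over the 4 periods until play realigns: cooperate → 51(1+δ+…+δ^3); deviate → 54 + 30(δ+…+δ^3).
Cooperation is sustained iff (51−30)(δ+…+δ^3) ≥ 54−51.
δ+…+δ^3 = 3/4·(1−(3/4)^3)/(1−3/4) = 1.7344, and (54−51)/(51−30) = 0.1429.
1.7344 ≥ 0.1429, so cooperation is sustainable.

Yes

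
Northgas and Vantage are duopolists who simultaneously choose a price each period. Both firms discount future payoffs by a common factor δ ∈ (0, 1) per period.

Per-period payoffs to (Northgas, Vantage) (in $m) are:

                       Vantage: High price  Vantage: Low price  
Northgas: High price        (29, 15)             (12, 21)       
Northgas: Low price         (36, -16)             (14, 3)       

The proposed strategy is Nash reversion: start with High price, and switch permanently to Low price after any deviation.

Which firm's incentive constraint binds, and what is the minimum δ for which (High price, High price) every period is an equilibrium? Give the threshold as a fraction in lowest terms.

Vantage; δ ≥ 1/3

Northgas's threshold: (36−29)/(36−14) = 7/22.
Vantage's threshold: (21−15)/(21−3) = 1/3.
7/22 < 1/3, so Vantage binds and δ* = 1/3.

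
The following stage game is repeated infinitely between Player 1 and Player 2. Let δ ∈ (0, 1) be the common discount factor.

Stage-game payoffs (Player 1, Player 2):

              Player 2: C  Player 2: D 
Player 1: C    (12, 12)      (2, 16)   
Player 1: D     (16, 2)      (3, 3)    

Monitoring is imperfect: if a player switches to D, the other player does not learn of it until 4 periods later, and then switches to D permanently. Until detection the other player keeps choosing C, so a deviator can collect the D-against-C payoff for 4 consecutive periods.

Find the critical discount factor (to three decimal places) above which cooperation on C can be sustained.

Deviating for the 4 undetected periods gains 16−12 = 4 per period over cooperation, then loses 12−3 = 9 per period forever once punishment starts.
Gain: 4(1 + δ + … + δ^3); loss: 9·δ^4/(1−δ).
No profitable deviation ⇔ 4(1−δ^4) ≤ 9·δ^4, i.e. δ^4 ≥ 4/(4+9) = 4/13.
Hence δ ≥ (4/13)^(1/4) ≈ 0.745.

0.745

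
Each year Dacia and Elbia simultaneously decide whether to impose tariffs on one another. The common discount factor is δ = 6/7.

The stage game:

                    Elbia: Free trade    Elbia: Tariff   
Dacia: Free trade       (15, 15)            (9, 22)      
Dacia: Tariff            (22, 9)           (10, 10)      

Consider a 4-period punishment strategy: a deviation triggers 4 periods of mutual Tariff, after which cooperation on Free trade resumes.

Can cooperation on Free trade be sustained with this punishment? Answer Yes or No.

A one-shot deviation gives 22 now, then 10 for 4 periods, then back to 15.
Gain from deviating: (22−15) today; loss: (15−10) in each of the next 4 periods.
No-deviation condition: (15−10)(δ+…+δ^4) ≥ 22−15, i.e. δ+…+δ^4 ≥ 7/5.
At δ = 6/7: δ+…+δ^4 = 2.7613 ≥ 1.4000.
So cooperation is sustainable.

Yes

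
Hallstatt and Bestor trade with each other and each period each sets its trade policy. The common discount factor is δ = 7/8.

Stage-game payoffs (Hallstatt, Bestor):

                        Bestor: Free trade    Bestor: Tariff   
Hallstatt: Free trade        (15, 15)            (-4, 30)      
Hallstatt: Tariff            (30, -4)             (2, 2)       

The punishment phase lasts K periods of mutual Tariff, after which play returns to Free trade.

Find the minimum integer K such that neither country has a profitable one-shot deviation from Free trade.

2

IC: δ(1−δ^K)/(1−δ) ≥ (30−15)/(15−2) = 15/13.
With δ = 7/8: need 1 − δ^K ≥ 15/13·(1−7/8)/(7/8), i.e. δ^K ≤ 0.8352.
Since (7/8)^1 = 0.8750 and (7/8)^2 = 0.7656, the smallest such K is 2.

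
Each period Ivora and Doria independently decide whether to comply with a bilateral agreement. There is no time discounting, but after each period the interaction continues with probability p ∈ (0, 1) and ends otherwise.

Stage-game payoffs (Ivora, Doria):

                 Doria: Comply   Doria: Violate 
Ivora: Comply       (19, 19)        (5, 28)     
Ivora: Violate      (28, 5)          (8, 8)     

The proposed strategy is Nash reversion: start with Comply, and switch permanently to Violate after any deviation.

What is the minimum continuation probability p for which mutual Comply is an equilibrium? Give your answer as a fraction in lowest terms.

With no time discounting, the continuation probability p plays the role of the discount factor.
Grim-trigger IC: 19/(1−p) ≥ 28 + 8p/(1−p) ⇒ p ≥ (28−19)/(28−8) = 9/20.

9/20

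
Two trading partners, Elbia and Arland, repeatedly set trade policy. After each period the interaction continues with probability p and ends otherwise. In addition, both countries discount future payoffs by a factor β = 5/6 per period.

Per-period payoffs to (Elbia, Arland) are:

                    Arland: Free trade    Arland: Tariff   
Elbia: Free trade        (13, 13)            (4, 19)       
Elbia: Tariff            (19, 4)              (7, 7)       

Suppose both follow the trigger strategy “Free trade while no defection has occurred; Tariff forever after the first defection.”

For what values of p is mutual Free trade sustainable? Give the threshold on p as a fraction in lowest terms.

3/5

With continuation probability p and discount β, the effective per-period discount factor is βp.
Grim-trigger IC: βp ≥ (19−13)/(19−7) = 1/2.
So p ≥ (1/2)/(5/6) = 3/5.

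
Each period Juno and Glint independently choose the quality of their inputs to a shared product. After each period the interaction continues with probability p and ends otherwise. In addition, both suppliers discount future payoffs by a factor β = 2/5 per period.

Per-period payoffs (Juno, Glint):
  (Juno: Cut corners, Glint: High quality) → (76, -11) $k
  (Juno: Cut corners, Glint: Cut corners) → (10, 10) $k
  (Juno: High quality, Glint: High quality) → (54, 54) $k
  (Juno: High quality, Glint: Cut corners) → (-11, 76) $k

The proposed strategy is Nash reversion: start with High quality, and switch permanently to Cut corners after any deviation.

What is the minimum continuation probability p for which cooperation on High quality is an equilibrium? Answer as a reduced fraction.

5/6

With continuation probability p and discount β, the effective per-period discount factor is βp.
Grim-trigger IC: βp ≥ (76−54)/(76−10) = 1/3.
So p ≥ (1/3)/(2/5) = 5/6.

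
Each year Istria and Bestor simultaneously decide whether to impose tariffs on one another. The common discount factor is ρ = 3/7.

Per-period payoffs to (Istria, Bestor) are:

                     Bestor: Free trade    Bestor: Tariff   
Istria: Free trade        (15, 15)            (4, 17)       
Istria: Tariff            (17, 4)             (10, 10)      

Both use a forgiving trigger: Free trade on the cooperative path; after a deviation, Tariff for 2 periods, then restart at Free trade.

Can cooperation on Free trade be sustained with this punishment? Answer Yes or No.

Comparing payoff streams over the 3 periods until play realigns: cooperate → 15(1+ρ+…+ρ^2); deviate → 17 + 10(ρ+…+ρ^2).
Cooperation is sustained iff (15−10)(ρ+…+ρ^2) ≥ 17−15.
ρ+…+ρ^2 = 3/7·(1−(3/7)^2)/(1−3/7) = 0.6122, and (17−15)/(15−10) = 0.4000.
0.6122 ≥ 0.4000, so cooperation is sustainable.

Yes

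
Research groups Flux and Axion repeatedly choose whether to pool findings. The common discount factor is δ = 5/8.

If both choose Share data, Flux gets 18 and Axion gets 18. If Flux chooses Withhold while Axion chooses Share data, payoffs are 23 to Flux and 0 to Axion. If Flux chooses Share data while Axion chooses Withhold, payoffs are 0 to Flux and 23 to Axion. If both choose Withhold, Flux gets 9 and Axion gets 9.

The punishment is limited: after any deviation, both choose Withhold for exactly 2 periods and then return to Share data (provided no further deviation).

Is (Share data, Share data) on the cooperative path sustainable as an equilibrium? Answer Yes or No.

A one-shot deviation gives 23 now, then 9 for 2 periods, then back to 18.
Gain from deviating: (23−18) today; loss: (18−9) in each of the next 2 periods.
No-deviation condition: (18−9)(δ+…+δ^2) ≥ 23−18, i.e. δ+…+δ^2 ≥ 5/9.
At δ = 5/8: δ+…+δ^2 = 1.0156 ≥ 0.5556.
So cooperation is sustainable.

Yes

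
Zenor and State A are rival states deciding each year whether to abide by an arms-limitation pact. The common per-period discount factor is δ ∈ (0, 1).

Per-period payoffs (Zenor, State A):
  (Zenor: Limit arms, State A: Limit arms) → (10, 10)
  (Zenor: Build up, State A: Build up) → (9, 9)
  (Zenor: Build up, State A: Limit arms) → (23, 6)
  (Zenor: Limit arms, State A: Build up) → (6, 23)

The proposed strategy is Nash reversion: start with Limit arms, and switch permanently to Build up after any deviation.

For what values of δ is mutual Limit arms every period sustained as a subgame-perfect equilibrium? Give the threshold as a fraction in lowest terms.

13/14

One-period gain from deviating is 23 − 10 = 13. The loss is 10 − 9 = 1 in every subsequent period, with present value 1·δ/(1−δ).
Deviation is unprofitable when 1·δ/(1−δ) ≥ 13, i.e. δ/(1−δ) ≥ 13.
Equivalently δ ≥ 13/(13+1) = 13/14.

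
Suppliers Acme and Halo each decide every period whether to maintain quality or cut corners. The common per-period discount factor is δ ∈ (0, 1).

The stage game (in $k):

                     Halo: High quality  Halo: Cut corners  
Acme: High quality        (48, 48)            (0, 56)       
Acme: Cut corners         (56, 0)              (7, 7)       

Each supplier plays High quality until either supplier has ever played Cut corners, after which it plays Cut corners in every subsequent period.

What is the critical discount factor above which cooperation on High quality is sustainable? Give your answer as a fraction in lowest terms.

Under grim trigger the critical discount factor is (T−C)/(T−P) with T = 56, C = 48, P = 7.
δ* = (56−48)/(56−7) = 8/49.

8/49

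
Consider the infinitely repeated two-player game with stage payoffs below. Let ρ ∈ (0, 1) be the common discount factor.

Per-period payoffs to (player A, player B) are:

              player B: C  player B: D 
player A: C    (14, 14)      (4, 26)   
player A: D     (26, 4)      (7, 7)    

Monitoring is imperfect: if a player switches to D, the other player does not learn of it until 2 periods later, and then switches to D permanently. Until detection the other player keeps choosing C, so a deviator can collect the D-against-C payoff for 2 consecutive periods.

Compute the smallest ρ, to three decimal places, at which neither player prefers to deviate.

0.795

The best deviation is to choose D for all 2 undetected periods, earning 26 each, then 7 forever once detected.
Deviation value: 26(1−ρ^2)/(1−ρ) + 7ρ^2/(1−ρ); cooperation value: 14/(1−ρ).
IC: 14 ≥ 26(1−ρ^2) + 7ρ^2 = 26 − 19ρ^2.
So ρ^2 ≥ 12/19, giving ρ ≥ (12/19)^(1/2) ≈ 0.795.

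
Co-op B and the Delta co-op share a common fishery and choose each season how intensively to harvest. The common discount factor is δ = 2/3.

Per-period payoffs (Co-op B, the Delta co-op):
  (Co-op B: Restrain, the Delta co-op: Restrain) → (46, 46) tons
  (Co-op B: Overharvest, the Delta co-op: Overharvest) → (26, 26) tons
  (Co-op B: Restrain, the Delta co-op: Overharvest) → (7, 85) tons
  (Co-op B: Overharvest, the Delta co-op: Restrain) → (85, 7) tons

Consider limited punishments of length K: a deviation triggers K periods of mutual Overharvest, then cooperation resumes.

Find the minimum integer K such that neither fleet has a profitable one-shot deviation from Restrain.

10

No profitable deviation requires (46−26)(δ+…+δ^K) ≥ 85−46, i.e. δ+…+δ^K ≥ 39/20 ≈ 1.9500.
With δ = 2/3, the partial sums are K=1: 0.6667, K=2: 1.1111, …, K=8: 1.9220, K=9: 1.9480, K=10: 1.9653.
K = 10 is the first length at which the sum reaches 1.9500.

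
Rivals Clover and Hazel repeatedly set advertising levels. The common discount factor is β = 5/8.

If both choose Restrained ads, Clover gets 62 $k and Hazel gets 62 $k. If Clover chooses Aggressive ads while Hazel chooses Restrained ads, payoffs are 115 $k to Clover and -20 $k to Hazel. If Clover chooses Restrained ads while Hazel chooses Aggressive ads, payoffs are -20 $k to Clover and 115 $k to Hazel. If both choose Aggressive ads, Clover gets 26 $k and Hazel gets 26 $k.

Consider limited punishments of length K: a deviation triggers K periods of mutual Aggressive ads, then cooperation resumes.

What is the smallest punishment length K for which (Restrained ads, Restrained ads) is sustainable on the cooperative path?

Need Σ_{k=1}^{K} β^k ≥ (115−62)/(62−26) = 1.4722 at β = 5/8.
At K = 4 the sum is 1.4124 < 1.4722; at K = 5 it is 1.5077 ≥ 1.4722.
So the minimum punishment length is K = 5.

5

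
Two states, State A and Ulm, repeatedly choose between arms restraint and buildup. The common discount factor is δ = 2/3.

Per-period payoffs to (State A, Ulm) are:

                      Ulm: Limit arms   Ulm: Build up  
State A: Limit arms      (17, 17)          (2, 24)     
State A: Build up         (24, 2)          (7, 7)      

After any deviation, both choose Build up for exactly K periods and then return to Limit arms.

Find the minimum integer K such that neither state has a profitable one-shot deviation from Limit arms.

2

No profitable deviation requires (17−7)(δ+…+δ^K) ≥ 24−17, i.e. δ+…+δ^K ≥ 7/10 ≈ 0.7000.
With δ = 2/3, the partial sums are K=1: 0.6667, K=2: 1.1111.
K = 2 is the first length at which the sum reaches 0.7000.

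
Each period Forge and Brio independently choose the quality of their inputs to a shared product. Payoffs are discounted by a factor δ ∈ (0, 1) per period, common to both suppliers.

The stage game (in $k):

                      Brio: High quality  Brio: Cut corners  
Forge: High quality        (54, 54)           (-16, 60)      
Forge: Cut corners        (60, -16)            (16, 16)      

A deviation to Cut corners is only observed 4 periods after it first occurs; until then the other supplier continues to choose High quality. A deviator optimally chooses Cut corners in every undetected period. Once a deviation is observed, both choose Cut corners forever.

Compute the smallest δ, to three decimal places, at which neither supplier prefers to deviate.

0.608

The best deviation is to choose Cut corners for all 4 undetected periods, earning 60 each, then 16 forever once detected.
Deviation value: 60(1−δ^4)/(1−δ) + 16δ^4/(1−δ); cooperation value: 54/(1−δ).
IC: 54 ≥ 60(1−δ^4) + 16δ^4 = 60 − 44δ^4.
So δ^4 ≥ 6/44 = 3/22, giving δ ≥ (3/22)^(1/4) ≈ 0.608.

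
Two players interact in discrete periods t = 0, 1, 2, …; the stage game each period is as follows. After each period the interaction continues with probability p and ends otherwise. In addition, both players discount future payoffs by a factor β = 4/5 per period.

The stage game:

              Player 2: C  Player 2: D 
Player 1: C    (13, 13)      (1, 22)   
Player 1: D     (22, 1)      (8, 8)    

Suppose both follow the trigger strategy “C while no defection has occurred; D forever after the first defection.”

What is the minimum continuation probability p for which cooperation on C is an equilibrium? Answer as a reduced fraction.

Expected continuation weight on next period's payoff is β·p = 4/5·p, which plays the role of the discount factor.
Cooperation requires 4/5·p ≥ (22−13)/(22−8) = 9/14, hence p ≥ 45/56.

45/56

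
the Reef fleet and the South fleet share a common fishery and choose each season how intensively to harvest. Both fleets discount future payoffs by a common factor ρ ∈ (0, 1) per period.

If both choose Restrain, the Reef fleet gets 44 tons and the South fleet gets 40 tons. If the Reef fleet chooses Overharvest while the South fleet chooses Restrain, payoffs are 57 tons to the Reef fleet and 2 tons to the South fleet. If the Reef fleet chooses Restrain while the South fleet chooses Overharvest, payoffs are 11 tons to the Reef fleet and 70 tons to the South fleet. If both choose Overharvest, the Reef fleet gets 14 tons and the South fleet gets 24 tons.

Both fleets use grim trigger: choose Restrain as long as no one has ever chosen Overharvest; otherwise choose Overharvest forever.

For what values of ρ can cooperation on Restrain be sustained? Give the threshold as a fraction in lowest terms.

the Reef fleet's threshold: (57−44)/(57−14) = 13/43.
the South fleet's threshold: (70−40)/(70−24) = 15/23.
13/43 < 15/23, so the South fleet binds and ρ* = 15/23.

15/23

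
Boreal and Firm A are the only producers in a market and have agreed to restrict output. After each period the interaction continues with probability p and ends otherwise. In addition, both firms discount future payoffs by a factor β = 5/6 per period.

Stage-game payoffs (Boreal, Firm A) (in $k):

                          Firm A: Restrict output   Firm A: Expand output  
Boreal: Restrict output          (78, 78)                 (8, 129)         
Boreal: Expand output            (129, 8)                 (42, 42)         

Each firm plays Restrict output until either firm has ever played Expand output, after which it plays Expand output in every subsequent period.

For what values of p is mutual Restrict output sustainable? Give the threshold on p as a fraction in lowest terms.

102/145

With continuation probability p and discount β, the effective per-period discount factor is βp.
Grim-trigger IC: βp ≥ (129−78)/(129−42) = 17/29.
So p ≥ (17/29)/(5/6) = 102/145.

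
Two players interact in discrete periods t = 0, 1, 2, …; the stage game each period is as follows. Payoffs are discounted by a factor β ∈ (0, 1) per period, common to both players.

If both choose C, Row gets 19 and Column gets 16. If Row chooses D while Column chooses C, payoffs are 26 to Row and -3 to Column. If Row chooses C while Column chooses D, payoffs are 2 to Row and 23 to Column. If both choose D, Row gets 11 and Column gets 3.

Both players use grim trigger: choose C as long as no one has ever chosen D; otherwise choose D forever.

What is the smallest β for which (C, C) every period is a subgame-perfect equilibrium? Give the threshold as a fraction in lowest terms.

Row's threshold: (26−19)/(26−11) = 7/15.
Column's threshold: (23−16)/(23−3) = 7/20.
7/15 > 7/20, so Row binds and β* = 7/15.

7/15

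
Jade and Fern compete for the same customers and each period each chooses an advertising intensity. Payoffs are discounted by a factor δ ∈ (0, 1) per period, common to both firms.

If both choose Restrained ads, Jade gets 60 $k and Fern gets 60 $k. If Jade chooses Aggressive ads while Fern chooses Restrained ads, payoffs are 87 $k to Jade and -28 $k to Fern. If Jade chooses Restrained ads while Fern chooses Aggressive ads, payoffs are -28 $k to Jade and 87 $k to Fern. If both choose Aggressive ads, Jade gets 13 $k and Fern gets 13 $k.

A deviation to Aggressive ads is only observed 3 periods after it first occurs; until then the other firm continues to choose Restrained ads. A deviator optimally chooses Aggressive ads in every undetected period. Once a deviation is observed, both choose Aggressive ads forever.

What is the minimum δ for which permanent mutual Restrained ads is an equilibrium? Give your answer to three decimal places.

0.715

A deviator earns 87 for 3 periods, then 13 forever; cooperating earns 60 forever. Multiplying the IC by (1−δ):
60 ≥ 87(1−δ^3) + 13δ^3, so 74·δ^3 ≥ 27 and δ^3 ≥ 27/74.
δ ≥ (27/74)^(1/3) ≈ 0.715.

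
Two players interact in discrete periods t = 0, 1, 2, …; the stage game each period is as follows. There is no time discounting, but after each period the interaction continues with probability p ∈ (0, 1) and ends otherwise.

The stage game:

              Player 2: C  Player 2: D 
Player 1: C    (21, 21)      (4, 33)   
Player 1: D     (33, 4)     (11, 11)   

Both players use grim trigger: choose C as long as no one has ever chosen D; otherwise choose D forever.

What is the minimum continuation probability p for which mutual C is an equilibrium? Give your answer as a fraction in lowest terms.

6/11

With no time discounting, the continuation probability p plays the role of the discount factor.
Grim-trigger IC: 21/(1−p) ≥ 33 + 11p/(1−p) ⇒ p ≥ (33−21)/(33−11) = 6/11.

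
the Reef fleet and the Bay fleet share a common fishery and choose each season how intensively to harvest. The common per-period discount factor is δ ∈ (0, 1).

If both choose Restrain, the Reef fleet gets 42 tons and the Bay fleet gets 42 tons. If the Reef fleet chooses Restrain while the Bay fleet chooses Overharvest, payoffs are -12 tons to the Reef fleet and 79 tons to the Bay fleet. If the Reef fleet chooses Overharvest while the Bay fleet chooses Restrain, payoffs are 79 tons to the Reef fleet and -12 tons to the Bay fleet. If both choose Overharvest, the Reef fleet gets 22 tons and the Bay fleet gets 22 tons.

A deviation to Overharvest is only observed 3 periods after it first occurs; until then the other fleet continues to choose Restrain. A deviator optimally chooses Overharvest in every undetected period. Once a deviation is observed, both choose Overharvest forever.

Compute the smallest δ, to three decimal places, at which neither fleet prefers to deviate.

A deviator earns 79 for 3 periods, then 22 forever; cooperating earns 42 forever. Multiplying the IC by (1−δ):
42 ≥ 79(1−δ^3) + 22δ^3, so 57·δ^3 ≥ 37 and δ^3 ≥ 37/57.
δ ≥ (37/57)^(1/3) ≈ 0.866.

0.866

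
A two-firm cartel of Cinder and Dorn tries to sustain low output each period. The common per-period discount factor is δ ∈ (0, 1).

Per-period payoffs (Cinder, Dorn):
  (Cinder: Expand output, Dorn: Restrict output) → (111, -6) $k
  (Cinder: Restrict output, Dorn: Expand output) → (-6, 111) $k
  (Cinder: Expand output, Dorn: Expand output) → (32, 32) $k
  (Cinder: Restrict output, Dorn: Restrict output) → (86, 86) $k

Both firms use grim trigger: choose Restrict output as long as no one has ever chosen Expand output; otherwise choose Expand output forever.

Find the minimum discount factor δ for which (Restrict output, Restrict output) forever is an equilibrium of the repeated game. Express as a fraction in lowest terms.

86/(1−δ) ≥ 111 + 32δ/(1−δ)
86 ≥ 111 − 79δ
δ ≥ 25/79.

25/79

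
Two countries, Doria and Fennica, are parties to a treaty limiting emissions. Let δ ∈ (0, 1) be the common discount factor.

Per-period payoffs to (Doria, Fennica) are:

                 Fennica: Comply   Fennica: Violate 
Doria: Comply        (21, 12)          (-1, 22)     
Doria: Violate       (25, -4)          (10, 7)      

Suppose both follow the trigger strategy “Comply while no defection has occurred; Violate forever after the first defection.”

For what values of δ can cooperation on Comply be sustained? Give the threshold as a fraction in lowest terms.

Doria: cooperation gives 21 each period; deviation gives 25 once then 10 forever.
  21/(1−δ) ≥ 25 + 10δ/(1−δ) ⇒ δ ≥ 4/15.
Fennica: cooperation gives 12 each period; deviation gives 22 once then 7 forever.
  δ ≥ 10/15 = 2/3.
Both must hold, so the binding constraint is Fennica's: δ ≥ 2/3.

2/3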